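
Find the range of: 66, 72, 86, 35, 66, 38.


Max = 86, Min = 35
Range = 86 - 35 = 51

Range = 51


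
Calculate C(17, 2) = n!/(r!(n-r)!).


C(17,2) = 17!/(2! × 15!)
= 355687428096000/(2 × 1307674368000)
= 136

C(17,2) = 136


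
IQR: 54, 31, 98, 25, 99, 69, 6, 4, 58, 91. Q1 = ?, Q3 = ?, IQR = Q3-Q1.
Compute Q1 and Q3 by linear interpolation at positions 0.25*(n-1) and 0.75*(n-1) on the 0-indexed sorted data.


Sorted: 4, 6, 25, 31, 54, 58, 69, 91, 98, 99
Q1 (25th %ile) = 26.5000
Q3 (75th %ile) = 85.5000
IQR = 85.5000 - 26.5000 = 59.0000

IQR = 59.0000


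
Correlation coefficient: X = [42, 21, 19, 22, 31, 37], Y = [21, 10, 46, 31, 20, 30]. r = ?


Mean X = 28.6667, Mean Y = 26.3333
SD X = 8.653837, SD Y = 11.234866
Cov = -25.222222
r = -25.222222/(8.653837*11.234866) = -0.2594

r = -0.2594


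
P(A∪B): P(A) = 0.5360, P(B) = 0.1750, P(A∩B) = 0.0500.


P(A∪B) = 0.5360 + 0.1750 - 0.0500
= 0.7110 - 0.0500
= 0.6610

P(A∪B) = 0.6610


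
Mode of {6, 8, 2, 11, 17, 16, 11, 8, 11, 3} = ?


Frequencies: 2:1, 3:1, 6:1, 8:2, 11:3, 16:1, 17:1
Max frequency = 3
Mode = 11

Mode = 11


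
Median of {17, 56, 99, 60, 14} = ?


Sorted: 14, 17, 56, 60, 99
n = 5 (odd)
Middle value = 56

Median = 56


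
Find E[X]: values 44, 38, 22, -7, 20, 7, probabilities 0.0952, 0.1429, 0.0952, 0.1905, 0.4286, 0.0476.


E[X] = 44*0.0952 + 38*0.1429 + 22*0.0952 - 7*0.1905 + 20*0.4286 + 7*0.0476
= 4.1888 + 5.4302 + 2.0944 - 1.3335 + 8.5720 + 0.3332
= 19.2851

E[X] = 19.2851


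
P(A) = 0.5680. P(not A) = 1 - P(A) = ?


P(not A) = 1 - 0.5680 = 0.4320

P(not A) = 0.4320


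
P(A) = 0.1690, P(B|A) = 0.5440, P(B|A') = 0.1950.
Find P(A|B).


P(B) = P(B|A)*P(A) + P(B|A')*P(A')
= 0.5440*0.1690 + 0.1950*0.8310
= 0.091936 + 0.162045 = 0.253981
P(A|B) = 0.091936/0.253981 = 0.3620

P(A|B) = 0.3620


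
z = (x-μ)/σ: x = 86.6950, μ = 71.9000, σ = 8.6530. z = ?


z = (86.6950 - 71.9000)/8.6530
= 14.7950/8.6530
= 1.7098

z = 1.7098


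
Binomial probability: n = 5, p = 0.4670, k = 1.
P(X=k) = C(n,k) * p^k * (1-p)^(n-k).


C(5,1) = 5
p^1 = 0.467000
(1-p)^4 = 0.080707
P = 5 * 0.467000 * 0.080707 = 0.1884

P(X=1) = 0.1884


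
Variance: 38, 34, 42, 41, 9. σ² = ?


Mean = 32.8000
Squared deviations: 27.0400, 1.4400, 84.6400, 67.2400, 566.4400
Sum = 746.8000
Variance = 746.8000/5 = 149.3600

Variance = 149.3600


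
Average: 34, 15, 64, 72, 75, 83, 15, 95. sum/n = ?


Sum = 34 + 15 + 64 + 72 + 75 + 83 + 15 + 95 = 453
n = 8
Mean = 453/8 = 56.6250

Mean = 56.6250


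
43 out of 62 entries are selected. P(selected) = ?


P = 43/62 = 0.6935

P = 0.6935


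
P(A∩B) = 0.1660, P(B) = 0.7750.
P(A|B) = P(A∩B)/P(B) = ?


P(A|B) = 0.1660/0.7750 = 0.2142

P(A|B) = 0.2142


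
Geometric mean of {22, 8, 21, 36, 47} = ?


Product = 22 × 8 × 21 × 36 × 47 = 6253632
GM = 6253632^(1/5) = 22.8679

GM = 22.8679


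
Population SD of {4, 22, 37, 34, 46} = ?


Mean = 28.6000
Variance = 210.2400
SD = sqrt(210.2400) = 14.4997

SD = 14.4997


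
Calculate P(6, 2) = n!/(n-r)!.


P(6,2) = 6!/4!
= 720/24
= 30

P(6,2) = 30


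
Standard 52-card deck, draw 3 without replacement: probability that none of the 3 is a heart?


P(no hearts) = (39/52) × (38/51) × (37/50)
= 0.4135

P = 0.4135


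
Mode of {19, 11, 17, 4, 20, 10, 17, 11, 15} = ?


Frequencies: 4:1, 10:1, 11:2, 15:1, 17:2, 19:1, 20:1
Max frequency = 2
Mode = 11, 17

Mode = 11, 17


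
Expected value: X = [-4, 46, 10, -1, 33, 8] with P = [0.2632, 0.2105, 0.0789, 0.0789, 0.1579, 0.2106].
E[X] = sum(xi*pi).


E[X] = -4*0.2632 + 46*0.2105 + 10*0.0789 - 1*0.0789 + 33*0.1579 + 8*0.2106
= -1.0528 + 9.6830 + 0.7890 - 0.0789 + 5.2107 + 1.6848
= 16.2358

E[X] = 16.2358


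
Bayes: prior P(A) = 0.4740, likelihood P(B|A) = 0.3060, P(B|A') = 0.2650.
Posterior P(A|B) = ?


P(B) = P(B|A)*P(A) + P(B|A')*P(A')
= 0.3060*0.4740 + 0.2650*0.5260
= 0.145044 + 0.139390 = 0.284434
P(A|B) = 0.145044/0.284434 = 0.5099

P(A|B) = 0.5099


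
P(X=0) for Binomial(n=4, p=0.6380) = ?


C(4,0) = 1
p^0 = 1.000000
(1-p)^4 = 0.017173
P = 1 * 1.000000 * 0.017173 = 0.0172

P(X=0) = 0.0172


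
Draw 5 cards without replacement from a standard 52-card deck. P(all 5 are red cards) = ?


P(all red cards) = (26/52) × (25/51) × (24/50) × (23/49) × (22/48)
= 0.0253

P = 0.0253


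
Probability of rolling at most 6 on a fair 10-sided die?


Favorable outcomes (roll ≤ 6): 6
Total outcomes = 10
P = 6/10 = 0.6000

P = 0.6000


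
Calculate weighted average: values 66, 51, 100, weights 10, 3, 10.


Numerator = 66*10 + 51*3 + 100*10 = 1813
Denominator = 10 + 3 + 10 = 23
WM = 1813/23 = 78.8261

WM = 78.8261


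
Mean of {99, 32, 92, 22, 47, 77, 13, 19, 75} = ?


Sum = 99 + 32 + 92 + 22 + 47 + 77 + 13 + 19 + 75 = 476
n = 9
Mean = 476/9 = 52.8889

Mean = 52.8889


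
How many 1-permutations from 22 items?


P(22,1) = 22!/21!
= 1124000727777607680000/51090942171709440000
= 22

P(22,1) = 22


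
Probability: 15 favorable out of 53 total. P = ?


P = 15/53 = 0.2830

P = 0.2830


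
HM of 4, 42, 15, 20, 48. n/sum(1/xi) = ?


Sum of reciprocals = 1/4 + 1/42 + 1/15 + 1/20 + 1/48 = 0.411310
HM = 5/0.411310 = 12.1563

HM = 12.1563


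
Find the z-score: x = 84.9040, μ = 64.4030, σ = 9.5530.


z = (84.9040 - 64.4030)/9.5530
= 20.5010/9.5530
= 2.1460

z = 2.1460


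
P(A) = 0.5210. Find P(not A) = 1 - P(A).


P(not A) = 1 - 0.5210 = 0.4790

P(not A) = 0.4790


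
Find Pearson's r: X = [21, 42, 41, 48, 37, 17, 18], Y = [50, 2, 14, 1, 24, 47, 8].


Mean X = 32.0000, Mean Y = 20.8571
SD X = 11.976167, SD Y = 18.916573
Cov = -155.000000
r = -155.000000/(11.976167*18.916573) = -0.6842

r = -0.6842


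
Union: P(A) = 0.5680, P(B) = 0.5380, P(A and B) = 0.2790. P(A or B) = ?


P(A∪B) = 0.5680 + 0.5380 - 0.2790
= 1.1060 - 0.2790
= 0.8270

P(A∪B) = 0.8270


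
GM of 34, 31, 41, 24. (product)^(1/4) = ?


Product = 34 × 31 × 41 × 24 = 1037136
GM = 1037136^(1/4) = 31.9124

GM = 31.9124


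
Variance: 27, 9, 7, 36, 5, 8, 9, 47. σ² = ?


Mean = 18.5000
Squared deviations: 72.2500, 90.2500, 132.2500, 306.2500, 182.2500, 110.2500, 90.2500, 812.2500
Sum = 1796.0000
Variance = 1796.0000/8 = 224.5000

Variance = 224.5000


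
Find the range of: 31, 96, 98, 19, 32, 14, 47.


Max = 98, Min = 14
Range = 98 - 14 = 84

Range = 84


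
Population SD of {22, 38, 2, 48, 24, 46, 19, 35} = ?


Mean = 29.2500
Variance = 208.6875
SD = sqrt(208.6875) = 14.4460

SD = 14.4460


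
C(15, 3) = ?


C(15,3) = 15!/(3! × 12!)
= 1307674368000/(6 × 479001600)
= 455

C(15,3) = 455


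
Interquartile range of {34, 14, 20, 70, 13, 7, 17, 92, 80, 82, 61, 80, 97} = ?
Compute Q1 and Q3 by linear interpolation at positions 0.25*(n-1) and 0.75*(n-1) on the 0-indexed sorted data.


Sorted: 7, 13, 14, 17, 20, 34, 61, 70, 80, 80, 82, 92, 97
Q1 (25th %ile) = 17.0000
Q3 (75th %ile) = 80.0000
IQR = 80.0000 - 17.0000 = 63.0000

IQR = 63.0000


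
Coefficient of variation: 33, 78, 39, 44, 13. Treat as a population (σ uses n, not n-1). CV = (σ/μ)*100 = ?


Mean = 41.4000
SD = 21.1149
CV = (21.1149/41.4000)*100 = 51.0022%

CV = 51.0022%


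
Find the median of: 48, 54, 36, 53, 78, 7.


Sorted: 7, 36, 48, 53, 54, 78
n = 6 (even)
Middle values: 48 and 53
Median = (48+53)/2 = 50.5000

Median = 50.5000


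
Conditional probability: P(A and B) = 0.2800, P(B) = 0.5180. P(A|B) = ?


P(A|B) = 0.2800/0.5180 = 0.5405

P(A|B) = 0.5405


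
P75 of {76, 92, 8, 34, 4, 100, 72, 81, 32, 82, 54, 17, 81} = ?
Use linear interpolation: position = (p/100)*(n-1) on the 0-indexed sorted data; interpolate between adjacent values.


Sorted: 4, 8, 17, 32, 34, 54, 72, 76, 81, 81, 82, 92, 100
n = 13
Index = 75/100 * 12 = 9.0000
Lower = data[9] = 81, Upper = data[10] = 82
P75 = 81 + 0*(1) = 81.0000

P75 = 81.0000


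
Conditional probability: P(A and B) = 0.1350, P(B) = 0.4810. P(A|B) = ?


P(A|B) = 0.1350/0.4810 = 0.2807

P(A|B) = 0.2807


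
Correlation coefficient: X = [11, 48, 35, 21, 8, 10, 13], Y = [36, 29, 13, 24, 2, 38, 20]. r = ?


Mean X = 20.8571, Mean Y = 23.1429
SD X = 14.034942, SD Y = 11.837333
Cov = 3.448980
r = 3.448980/(14.034942*11.837333) = 0.0208

r = 0.0208


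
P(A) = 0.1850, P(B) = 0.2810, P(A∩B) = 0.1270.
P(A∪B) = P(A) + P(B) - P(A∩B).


P(A∪B) = 0.1850 + 0.2810 - 0.1270
= 0.4660 - 0.1270
= 0.3390

P(A∪B) = 0.3390


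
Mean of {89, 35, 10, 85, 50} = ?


Sum = 89 + 35 + 10 + 85 + 50 = 269
n = 5
Mean = 269/5 = 53.8000

Mean = 53.8000


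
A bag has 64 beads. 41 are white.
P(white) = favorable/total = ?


P = 41/64 = 0.6406

P = 0.6406


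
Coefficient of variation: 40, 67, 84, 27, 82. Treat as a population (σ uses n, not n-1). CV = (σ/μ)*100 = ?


Mean = 60.0000
SD = 22.7947
CV = (22.7947/60.0000)*100 = 37.9912%

CV = 37.9912%


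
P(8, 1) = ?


P(8,1) = 8!/7!
= 40320/5040
= 8

P(8,1) = 8


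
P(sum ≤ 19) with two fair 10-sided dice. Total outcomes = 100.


Total outcomes = 10×10 = 100
Favorable (sum ≤ 19): 99
P = 99/100 = 0.9900

P = 0.9900


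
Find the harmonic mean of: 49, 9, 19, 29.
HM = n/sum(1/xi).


Sum of reciprocals = 1/49 + 1/9 + 1/19 + 1/29 = 0.218634
HM = 4/0.218634 = 18.2954

HM = 18.2954


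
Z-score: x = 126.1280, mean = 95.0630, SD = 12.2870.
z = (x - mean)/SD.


z = (126.1280 - 95.0630)/12.2870
= 31.0650/12.2870
= 2.5283

z = 2.5283


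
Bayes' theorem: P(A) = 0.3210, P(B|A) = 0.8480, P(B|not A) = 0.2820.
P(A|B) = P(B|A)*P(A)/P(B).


P(B) = P(B|A)*P(A) + P(B|A')*P(A')
= 0.8480*0.3210 + 0.2820*0.6790
= 0.272208 + 0.191478 = 0.463686
P(A|B) = 0.272208/0.463686 = 0.5871

P(A|B) = 0.5871


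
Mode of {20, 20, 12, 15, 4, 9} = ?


Frequencies: 4:1, 9:1, 12:1, 15:1, 20:2
Max frequency = 2
Mode = 20

Mode = 20


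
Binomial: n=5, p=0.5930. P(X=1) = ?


C(5,1) = 5
p^1 = 0.593000
(1-p)^4 = 0.027440
P = 5 * 0.593000 * 0.027440 = 0.0814

P(X=1) = 0.0814


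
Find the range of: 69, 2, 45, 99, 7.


Max = 99, Min = 2
Range = 99 - 2 = 97

Range = 97


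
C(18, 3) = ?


C(18,3) = 18!/(3! × 15!)
= 6402373705728000/(6 × 1307674368000)
= 816

C(18,3) = 816


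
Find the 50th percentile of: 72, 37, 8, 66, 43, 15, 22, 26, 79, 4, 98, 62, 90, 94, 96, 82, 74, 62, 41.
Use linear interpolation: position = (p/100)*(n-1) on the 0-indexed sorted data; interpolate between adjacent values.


Sorted: 4, 8, 15, 22, 26, 37, 41, 43, 62, 62, 66, 72, 74, 79, 82, 90, 94, 96, 98
n = 19
Index = 50/100 * 18 = 9.0000
Lower = data[9] = 62, Upper = data[10] = 66
P50 = 62 + 0*(4) = 62.0000

P50 = 62.0000


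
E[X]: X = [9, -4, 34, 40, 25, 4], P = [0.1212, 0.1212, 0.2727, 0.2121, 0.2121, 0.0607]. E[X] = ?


E[X] = 9*0.1212 - 4*0.1212 + 34*0.2727 + 40*0.2121 + 25*0.2121 + 4*0.0607
= 1.0908 - 0.4848 + 9.2718 + 8.4840 + 5.3025 + 0.2428
= 23.9071

E[X] = 23.9071


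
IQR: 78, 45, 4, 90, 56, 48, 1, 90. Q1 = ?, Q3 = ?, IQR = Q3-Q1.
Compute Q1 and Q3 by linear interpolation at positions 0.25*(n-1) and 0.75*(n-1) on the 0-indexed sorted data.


Sorted: 1, 4, 45, 48, 56, 78, 90, 90
Q1 (25th %ile) = 34.7500
Q3 (75th %ile) = 81.0000
IQR = 81.0000 - 34.7500 = 46.2500

IQR = 46.2500


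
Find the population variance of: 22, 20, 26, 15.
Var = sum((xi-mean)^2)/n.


Mean = 20.7500
Squared deviations: 1.5625, 0.5625, 27.5625, 33.0625
Sum = 62.7500
Variance = 62.7500/4 = 15.6875

Variance = 15.6875


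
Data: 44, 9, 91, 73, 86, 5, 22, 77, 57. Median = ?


Sorted: 5, 9, 22, 44, 57, 73, 77, 86, 91
n = 9 (odd)
Middle value = 57

Median = 57


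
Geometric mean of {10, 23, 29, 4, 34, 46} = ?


Product = 10 × 23 × 29 × 4 × 34 × 46 = 41727520
GM = 41727520^(1/6) = 18.6239

GM = 18.6239


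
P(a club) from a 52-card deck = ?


13 clubs in 52 cards
P = 13/52 = 0.2500

P = 0.2500


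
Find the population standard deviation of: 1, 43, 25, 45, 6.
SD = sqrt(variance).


Mean = 24.0000
Variance = 331.2000
SD = sqrt(331.2000) = 18.1989

SD = 18.1989


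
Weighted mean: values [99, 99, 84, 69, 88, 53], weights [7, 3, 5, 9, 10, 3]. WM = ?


Numerator = 99*7 + 99*3 + 84*5 + 69*9 + 88*10 + 53*3 = 3070
Denominator = 7 + 3 + 5 + 9 + 10 + 3 = 37
WM = 3070/37 = 82.9730

WM = 82.9730


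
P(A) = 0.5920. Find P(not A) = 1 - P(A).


P(not A) = 1 - 0.5920 = 0.4080

P(not A) = 0.4080


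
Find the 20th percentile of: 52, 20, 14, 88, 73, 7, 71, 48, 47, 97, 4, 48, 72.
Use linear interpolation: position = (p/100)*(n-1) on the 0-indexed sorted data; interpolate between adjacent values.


Sorted: 4, 7, 14, 20, 47, 48, 48, 52, 71, 72, 73, 88, 97
n = 13
Index = 20/100 * 12 = 2.4000
Lower = data[2] = 14, Upper = data[3] = 20
P20 = 14 + 0.4000*(6) = 16.4000

P20 = 16.4000


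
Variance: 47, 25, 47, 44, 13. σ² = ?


Mean = 35.2000
Squared deviations: 139.2400, 104.0400, 139.2400, 77.4400, 492.8400
Sum = 952.8000
Variance = 952.8000/5 = 190.5600

Variance = 190.5600


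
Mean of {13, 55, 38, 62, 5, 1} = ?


Sum = 13 + 55 + 38 + 62 + 5 + 1 = 174
n = 6
Mean = 174/6 = 29.0000

Mean = 29.0000


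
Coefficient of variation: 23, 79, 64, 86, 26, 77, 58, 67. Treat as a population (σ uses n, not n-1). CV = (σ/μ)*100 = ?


Mean = 60.0000
SD = 22.1359
CV = (22.1359/60.0000)*100 = 36.8932%

CV = 36.8932%


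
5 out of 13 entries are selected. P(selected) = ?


P = 5/13 = 0.3846

P = 0.3846


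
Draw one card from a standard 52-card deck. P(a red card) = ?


26 red cards in 52 cards
P = 26/52 = 0.5000

P = 0.5000


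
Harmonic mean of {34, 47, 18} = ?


Sum of reciprocals = 1/34 + 1/47 + 1/18 = 0.106244
HM = 3/0.106244 = 28.2369

HM = 28.2369


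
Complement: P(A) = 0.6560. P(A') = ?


P(not A) = 1 - 0.6560 = 0.3440

P(not A) = 0.3440


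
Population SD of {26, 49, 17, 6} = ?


Mean = 24.5000
Variance = 250.2500
SD = sqrt(250.2500) = 15.8193

SD = 15.8193


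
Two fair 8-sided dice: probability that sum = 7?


Total outcomes = 8×8 = 64
Favorable (sum = 7): 6
P = 6/64 = 0.0938

P = 0.0938


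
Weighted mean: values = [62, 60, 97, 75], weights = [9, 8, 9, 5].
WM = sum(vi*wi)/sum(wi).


Numerator = 62*9 + 60*8 + 97*9 + 75*5 = 2286
Denominator = 9 + 8 + 9 + 5 = 31
WM = 2286/31 = 73.7419

WM = 73.7419


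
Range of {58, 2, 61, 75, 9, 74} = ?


Max = 75, Min = 2
Range = 75 - 2 = 73

Range = 73


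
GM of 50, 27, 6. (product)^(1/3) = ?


Product = 50 × 27 × 6 = 8100
GM = 8100^(1/3) = 20.0830

GM = 20.0830


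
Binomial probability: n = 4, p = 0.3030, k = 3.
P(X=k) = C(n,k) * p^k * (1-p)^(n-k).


C(4,3) = 4
p^3 = 0.027818
(1-p)^1 = 0.697000
P = 4 * 0.027818 * 0.697000 = 0.0776

P(X=3) = 0.0776


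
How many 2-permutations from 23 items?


P(23,2) = 23!/21!
= 25852016738884976640000/51090942171709440000
= 506

P(23,2) = 506


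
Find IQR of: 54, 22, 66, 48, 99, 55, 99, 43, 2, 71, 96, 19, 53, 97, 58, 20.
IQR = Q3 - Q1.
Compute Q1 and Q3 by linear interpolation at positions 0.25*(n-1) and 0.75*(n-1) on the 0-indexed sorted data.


Sorted: 2, 19, 20, 22, 43, 48, 53, 54, 55, 58, 66, 71, 96, 97, 99, 99
Q1 (25th %ile) = 37.7500
Q3 (75th %ile) = 77.2500
IQR = 77.2500 - 37.7500 = 39.5000

IQR = 39.5000


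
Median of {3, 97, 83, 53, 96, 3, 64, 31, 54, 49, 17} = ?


Sorted: 3, 3, 17, 31, 49, 53, 54, 64, 83, 96, 97
n = 11 (odd)
Middle value = 53

Median = 53


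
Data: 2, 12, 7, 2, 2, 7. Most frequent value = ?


Frequencies: 2:3, 7:2, 12:1
Max frequency = 3
Mode = 2

Mode = 2


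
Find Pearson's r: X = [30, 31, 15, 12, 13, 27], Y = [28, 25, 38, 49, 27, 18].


Mean X = 21.3333, Mean Y = 30.8333
SD X = 8.137704, SD Y = 10.023583
Cov = -56.111111
r = -56.111111/(8.137704*10.023583) = -0.6879

r = -0.6879


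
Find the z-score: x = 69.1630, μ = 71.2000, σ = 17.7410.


z = (69.1630 - 71.2000)/17.7410
= -2.0370/17.7410
= -0.1148

z = -0.1148


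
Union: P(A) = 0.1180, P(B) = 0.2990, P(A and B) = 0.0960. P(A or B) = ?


P(A∪B) = 0.1180 + 0.2990 - 0.0960
= 0.4170 - 0.0960
= 0.3210

P(A∪B) = 0.3210


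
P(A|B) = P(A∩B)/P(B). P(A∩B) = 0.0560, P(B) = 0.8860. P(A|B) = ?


P(A|B) = 0.0560/0.8860 = 0.0632

P(A|B) = 0.0632


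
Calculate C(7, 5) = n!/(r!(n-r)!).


C(7,5) = 7!/(5! × 2!)
= 5040/(120 × 2)
= 21

C(7,5) = 21


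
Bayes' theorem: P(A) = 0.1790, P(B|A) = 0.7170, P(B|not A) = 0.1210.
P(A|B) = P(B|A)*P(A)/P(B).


P(B) = P(B|A)*P(A) + P(B|A')*P(A')
= 0.7170*0.1790 + 0.1210*0.8210
= 0.128343 + 0.099341 = 0.227684
P(A|B) = 0.128343/0.227684 = 0.5637

P(A|B) = 0.5637


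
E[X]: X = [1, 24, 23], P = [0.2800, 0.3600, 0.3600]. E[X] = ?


E[X] = 1*0.2800 + 24*0.3600 + 23*0.3600
= 0.2800 + 8.6400 + 8.2800
= 17.2000

E[X] = 17.2000


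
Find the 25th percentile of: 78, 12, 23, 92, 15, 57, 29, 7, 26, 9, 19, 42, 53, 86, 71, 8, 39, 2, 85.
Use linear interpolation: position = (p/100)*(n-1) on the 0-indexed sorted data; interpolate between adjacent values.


Sorted: 2, 7, 8, 9, 12, 15, 19, 23, 26, 29, 39, 42, 53, 57, 71, 78, 85, 86, 92
n = 19
Index = 25/100 * 18 = 4.5000
Lower = data[4] = 12, Upper = data[5] = 15
P25 = 12 + 0.5000*(3) = 13.5000

P25 = 13.5000


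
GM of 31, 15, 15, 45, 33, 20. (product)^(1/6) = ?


Product = 31 × 15 × 15 × 45 × 33 × 20 = 207157500
GM = 207157500^(1/6) = 24.3248

GM = 24.3248


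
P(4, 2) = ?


P(4,2) = 4!/2!
= 24/2
= 12

P(4,2) = 12


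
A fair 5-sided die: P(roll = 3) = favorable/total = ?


Favorable outcomes (roll = 3): 1
Total outcomes = 5
P = 1/5 = 0.2000

P = 0.2000


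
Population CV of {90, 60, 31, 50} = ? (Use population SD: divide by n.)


Mean = 57.7500
SD = 21.3351
CV = (21.3351/57.7500)*100 = 36.9439%

CV = 36.9439%


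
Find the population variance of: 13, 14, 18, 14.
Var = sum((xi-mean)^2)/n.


Mean = 14.7500
Squared deviations: 3.0625, 0.5625, 10.5625, 0.5625
Sum = 14.7500
Variance = 14.7500/4 = 3.6875

Variance = 3.6875


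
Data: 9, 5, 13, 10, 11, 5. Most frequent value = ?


Frequencies: 5:2, 9:1, 10:1, 11:1, 13:1
Max frequency = 2
Mode = 5

Mode = 5


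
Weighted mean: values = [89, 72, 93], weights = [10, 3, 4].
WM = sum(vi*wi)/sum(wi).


Numerator = 89*10 + 72*3 + 93*4 = 1478
Denominator = 10 + 3 + 4 = 17
WM = 1478/17 = 86.9412

WM = 86.9412


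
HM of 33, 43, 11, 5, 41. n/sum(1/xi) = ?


Sum of reciprocals = 1/33 + 1/43 + 1/11 + 1/5 + 1/41 = 0.368858
HM = 5/0.368858 = 13.5553

HM = 13.5553


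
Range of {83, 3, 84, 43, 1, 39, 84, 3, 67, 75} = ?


Max = 84, Min = 1
Range = 84 - 1 = 83

Range = 83


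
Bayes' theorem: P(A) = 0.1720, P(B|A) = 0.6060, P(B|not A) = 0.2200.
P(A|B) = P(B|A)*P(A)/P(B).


P(B) = P(B|A)*P(A) + P(B|A')*P(A')
= 0.6060*0.1720 + 0.2200*0.8280
= 0.104232 + 0.182160 = 0.286392
P(A|B) = 0.104232/0.286392 = 0.3639

P(A|B) = 0.3639


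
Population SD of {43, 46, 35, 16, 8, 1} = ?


Mean = 24.8333
Variance = 301.8056
SD = sqrt(301.8056) = 17.3726

SD = 17.3726


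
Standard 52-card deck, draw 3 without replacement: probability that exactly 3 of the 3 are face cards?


Hypergeometric: P(X=3) = C(12,3)·C(40,0) / C(52,3)
= 220 × 1 / 22100
= 220/22100 = 0.0100

P = 0.0100


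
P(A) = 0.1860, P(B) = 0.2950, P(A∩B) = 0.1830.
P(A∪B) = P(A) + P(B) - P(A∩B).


P(A∪B) = 0.1860 + 0.2950 - 0.1830
= 0.4810 - 0.1830
= 0.2980

P(A∪B) = 0.2980


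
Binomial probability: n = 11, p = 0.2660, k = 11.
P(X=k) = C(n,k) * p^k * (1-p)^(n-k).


C(11,11) = 1
p^11 = 4.717349e-07
(1-p)^0 = 1.000000
P = 1 * 4.717349e-07 * 1.000000 = 4.7173e-07

P(X=11) = 4.7173e-07


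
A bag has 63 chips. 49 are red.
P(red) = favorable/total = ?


P = 49/63 = 0.7778

P = 0.7778


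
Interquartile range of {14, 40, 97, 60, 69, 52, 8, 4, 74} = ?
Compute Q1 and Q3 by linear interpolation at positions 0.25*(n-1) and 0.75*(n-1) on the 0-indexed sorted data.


Sorted: 4, 8, 14, 40, 52, 60, 69, 74, 97
Q1 (25th %ile) = 14.0000
Q3 (75th %ile) = 69.0000
IQR = 69.0000 - 14.0000 = 55.0000

IQR = 55.0000


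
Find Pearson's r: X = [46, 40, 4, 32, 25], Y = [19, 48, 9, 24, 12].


Mean X = 29.4000, Mean Y = 22.4000
SD X = 14.554724, SD Y = 13.836184
Cov = 121.040000
r = 121.040000/(14.554724*13.836184) = 0.6010

r = 0.6010


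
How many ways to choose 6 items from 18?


C(18,6) = 18!/(6! × 12!)
= 6402373705728000/(720 × 479001600)
= 18564

C(18,6) = 18564


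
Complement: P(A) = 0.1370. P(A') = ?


P(not A) = 1 - 0.1370 = 0.8630

P(not A) = 0.8630


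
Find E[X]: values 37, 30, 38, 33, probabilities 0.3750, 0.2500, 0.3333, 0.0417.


E[X] = 37*0.3750 + 30*0.2500 + 38*0.3333 + 33*0.0417
= 13.8750 + 7.5000 + 12.6654 + 1.3761
= 35.4165

E[X] = 35.4165


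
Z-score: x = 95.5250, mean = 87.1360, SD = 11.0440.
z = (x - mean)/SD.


z = (95.5250 - 87.1360)/11.0440
= 8.3890/11.0440
= 0.7596

z = 0.7596


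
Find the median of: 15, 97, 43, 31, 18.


Sorted: 15, 18, 31, 43, 97
n = 5 (odd)
Middle value = 31

Median = 31


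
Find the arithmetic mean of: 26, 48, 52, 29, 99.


Sum = 26 + 48 + 52 + 29 + 99 = 254
n = 5
Mean = 254/5 = 50.8000

Mean = 50.8000


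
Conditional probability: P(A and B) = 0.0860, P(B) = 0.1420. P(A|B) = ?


P(A|B) = 0.0860/0.1420 = 0.6056

P(A|B) = 0.6056


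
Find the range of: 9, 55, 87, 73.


Max = 87, Min = 9
Range = 87 - 9 = 78

Range = 78


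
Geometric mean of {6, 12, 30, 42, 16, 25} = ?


Product = 6 × 12 × 30 × 42 × 16 × 25 = 36288000
GM = 36288000^(1/6) = 18.1954

GM = 18.1954


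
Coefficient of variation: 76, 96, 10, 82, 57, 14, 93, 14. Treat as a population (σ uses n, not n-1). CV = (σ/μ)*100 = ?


Mean = 55.2500
SD = 34.7949
CV = (34.7949/55.2500)*100 = 62.9773%

CV = 62.9773%


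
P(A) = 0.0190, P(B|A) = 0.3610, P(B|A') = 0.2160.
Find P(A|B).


P(B) = P(B|A)*P(A) + P(B|A')*P(A')
= 0.3610*0.0190 + 0.2160*0.9810
= 0.006859 + 0.211896 = 0.218755
P(A|B) = 0.006859/0.218755 = 0.0314

P(A|B) = 0.0314


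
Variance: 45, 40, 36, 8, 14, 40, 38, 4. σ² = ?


Mean = 28.1250
Squared deviations: 284.7656, 141.0156, 62.0156, 405.0156, 199.5156, 141.0156, 97.5156, 582.0156
Sum = 1912.8750
Variance = 1912.8750/8 = 239.1094

Variance = 239.1094


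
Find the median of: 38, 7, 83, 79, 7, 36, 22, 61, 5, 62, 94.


Sorted: 5, 7, 7, 22, 36, 38, 61, 62, 79, 83, 94
n = 11 (odd)
Middle value = 38

Median = 38


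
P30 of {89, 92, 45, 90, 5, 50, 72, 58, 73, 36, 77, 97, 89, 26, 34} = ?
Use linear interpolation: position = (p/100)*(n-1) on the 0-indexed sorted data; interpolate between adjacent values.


Sorted: 5, 26, 34, 36, 45, 50, 58, 72, 73, 77, 89, 89, 90, 92, 97
n = 15
Index = 30/100 * 14 = 4.2000
Lower = data[4] = 45, Upper = data[5] = 50
P30 = 45 + 0.2000*(5) = 46.0000

P30 = 46.0000


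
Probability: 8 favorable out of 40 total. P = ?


P = 8/40 = 0.2000

P = 0.2000


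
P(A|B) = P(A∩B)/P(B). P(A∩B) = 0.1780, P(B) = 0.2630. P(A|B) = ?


P(A|B) = 0.1780/0.2630 = 0.6768

P(A|B) = 0.6768


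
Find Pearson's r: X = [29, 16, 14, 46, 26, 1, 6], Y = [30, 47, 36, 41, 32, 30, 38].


Mean X = 19.7143, Mean Y = 36.2857
SD X = 14.149349, SD Y = 5.823948
Cov = 13.510204
r = 13.510204/(14.149349*5.823948) = 0.1639

r = 0.1639


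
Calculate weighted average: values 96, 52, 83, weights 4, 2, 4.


Numerator = 96*4 + 52*2 + 83*4 = 820
Denominator = 4 + 2 + 4 = 10
WM = 820/10 = 82.0000

WM = 82.0000


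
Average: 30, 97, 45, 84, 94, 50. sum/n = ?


Sum = 30 + 97 + 45 + 84 + 94 + 50 = 400
n = 6
Mean = 400/6 = 66.6667

Mean = 66.6667


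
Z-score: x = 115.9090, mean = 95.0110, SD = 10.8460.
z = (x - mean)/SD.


z = (115.9090 - 95.0110)/10.8460
= 20.8980/10.8460
= 1.9268

z = 1.9268


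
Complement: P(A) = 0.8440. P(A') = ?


P(not A) = 1 - 0.8440 = 0.1560

P(not A) = 0.1560


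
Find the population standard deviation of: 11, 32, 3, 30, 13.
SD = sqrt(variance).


Mean = 17.8000
Variance = 127.7600
SD = sqrt(127.7600) = 11.3031

SD = 11.3031


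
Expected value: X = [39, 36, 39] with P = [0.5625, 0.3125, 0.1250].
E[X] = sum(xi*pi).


E[X] = 39*0.5625 + 36*0.3125 + 39*0.1250
= 21.9375 + 11.2500 + 4.8750
= 38.0625

E[X] = 38.0625


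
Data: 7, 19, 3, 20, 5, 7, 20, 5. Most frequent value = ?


Frequencies: 3:1, 5:2, 7:2, 19:1, 20:2
Max frequency = 2
Mode = 5, 7, 20

Mode = 5, 7, 20


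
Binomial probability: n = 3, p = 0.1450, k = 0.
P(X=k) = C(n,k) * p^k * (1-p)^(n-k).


C(3,0) = 1
p^0 = 1.000000
(1-p)^3 = 0.625026
P = 1 * 1.000000 * 0.625026 = 0.6250

P(X=0) = 0.6250


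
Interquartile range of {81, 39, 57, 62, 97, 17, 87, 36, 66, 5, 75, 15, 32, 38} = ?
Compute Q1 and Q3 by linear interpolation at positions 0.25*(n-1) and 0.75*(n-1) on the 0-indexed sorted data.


Sorted: 5, 15, 17, 32, 36, 38, 39, 57, 62, 66, 75, 81, 87, 97
Q1 (25th %ile) = 33.0000
Q3 (75th %ile) = 72.7500
IQR = 72.7500 - 33.0000 = 39.7500

IQR = 39.7500


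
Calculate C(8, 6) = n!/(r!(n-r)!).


C(8,6) = 8!/(6! × 2!)
= 40320/(720 × 2)
= 28

C(8,6) = 28


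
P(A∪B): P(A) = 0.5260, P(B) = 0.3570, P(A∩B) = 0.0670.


P(A∪B) = 0.5260 + 0.3570 - 0.0670
= 0.8830 - 0.0670
= 0.8160

P(A∪B) = 0.8160


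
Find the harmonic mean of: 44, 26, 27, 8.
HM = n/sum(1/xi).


Sum of reciprocals = 1/44 + 1/26 + 1/27 + 1/8 = 0.223226
HM = 4/0.223226 = 17.9191

HM = 17.9191


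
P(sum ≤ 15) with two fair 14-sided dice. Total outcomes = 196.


Total outcomes = 14×14 = 196
Favorable (sum ≤ 15): 105
P = 105/196 = 0.5357

P = 0.5357


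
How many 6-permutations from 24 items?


P(24,6) = 24!/18!
= 620448401733239439360000/6402373705728000
= 96909120

P(24,6) = 96909120


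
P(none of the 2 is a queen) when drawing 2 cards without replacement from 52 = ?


P(no queens) = (48/52) × (47/51)
= 0.8507

P = 0.8507


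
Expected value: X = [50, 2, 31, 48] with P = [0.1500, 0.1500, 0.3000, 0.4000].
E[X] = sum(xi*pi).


E[X] = 50*0.1500 + 2*0.1500 + 31*0.3000 + 48*0.4000
= 7.5000 + 0.3000 + 9.3000 + 19.2000
= 36.3000

E[X] = 36.3000


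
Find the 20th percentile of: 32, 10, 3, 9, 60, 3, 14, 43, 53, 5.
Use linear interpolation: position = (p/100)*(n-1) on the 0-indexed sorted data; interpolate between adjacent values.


Sorted: 3, 3, 5, 9, 10, 14, 32, 43, 53, 60
n = 10
Index = 20/100 * 9 = 1.8000
Lower = data[1] = 3, Upper = data[2] = 5
P20 = 3 + 0.8000*(2) = 4.6000

P20 = 4.6000


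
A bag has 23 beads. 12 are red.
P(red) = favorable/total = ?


P = 12/23 = 0.5217

P = 0.5217


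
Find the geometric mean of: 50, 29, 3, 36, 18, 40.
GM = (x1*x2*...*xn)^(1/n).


Product = 50 × 29 × 3 × 36 × 18 × 40 = 112752000
GM = 112752000^(1/6) = 21.9796

GM = 21.9796


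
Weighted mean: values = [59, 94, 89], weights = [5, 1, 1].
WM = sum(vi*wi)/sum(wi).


Numerator = 59*5 + 94*1 + 89*1 = 478
Denominator = 5 + 1 + 1 = 7
WM = 478/7 = 68.2857

WM = 68.2857


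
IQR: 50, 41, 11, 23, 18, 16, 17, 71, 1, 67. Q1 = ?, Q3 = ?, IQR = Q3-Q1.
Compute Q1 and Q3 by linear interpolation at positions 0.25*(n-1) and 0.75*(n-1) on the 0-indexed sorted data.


Sorted: 1, 11, 16, 17, 18, 23, 41, 50, 67, 71
Q1 (25th %ile) = 16.2500
Q3 (75th %ile) = 47.7500
IQR = 47.7500 - 16.2500 = 31.5000

IQR = 31.5000


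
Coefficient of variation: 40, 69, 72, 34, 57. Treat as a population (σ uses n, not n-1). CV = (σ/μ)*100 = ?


Mean = 54.4000
SD = 15.1868
CV = (15.1868/54.4000)*100 = 27.9170%

CV = 27.9170%


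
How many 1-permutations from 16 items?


P(16,1) = 16!/15!
= 20922789888000/1307674368000
= 16

P(16,1) = 16


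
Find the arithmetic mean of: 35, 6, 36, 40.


Sum = 35 + 6 + 36 + 40 = 117
n = 4
Mean = 117/4 = 29.2500

Mean = 29.2500


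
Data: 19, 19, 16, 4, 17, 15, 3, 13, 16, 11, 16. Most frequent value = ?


Frequencies: 3:1, 4:1, 11:1, 13:1, 15:1, 16:3, 17:1, 19:2
Max frequency = 3
Mode = 16

Mode = 16


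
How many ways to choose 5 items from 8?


C(8,5) = 8!/(5! × 3!)
= 40320/(120 × 6)
= 56

C(8,5) = 56


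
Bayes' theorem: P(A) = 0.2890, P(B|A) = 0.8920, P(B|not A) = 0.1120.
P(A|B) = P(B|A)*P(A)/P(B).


P(B) = P(B|A)*P(A) + P(B|A')*P(A')
= 0.8920*0.2890 + 0.1120*0.7110
= 0.257788 + 0.079632 = 0.337420
P(A|B) = 0.257788/0.337420 = 0.7640

P(A|B) = 0.7640


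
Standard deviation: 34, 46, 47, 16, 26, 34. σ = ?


Mean = 33.8333
Variance = 116.8056
SD = sqrt(116.8056) = 10.8077

SD = 10.8077


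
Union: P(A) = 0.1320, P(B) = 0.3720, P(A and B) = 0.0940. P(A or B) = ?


P(A∪B) = 0.1320 + 0.3720 - 0.0940
= 0.5040 - 0.0940
= 0.4100

P(A∪B) = 0.4100


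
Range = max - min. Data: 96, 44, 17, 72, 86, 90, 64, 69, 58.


Max = 96, Min = 17
Range = 96 - 17 = 79

Range = 79


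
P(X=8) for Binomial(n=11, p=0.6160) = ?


C(11,8) = 165
p^8 = 0.020732
(1-p)^3 = 0.056623
P = 165 * 0.020732 * 0.056623 = 0.1937

P(X=8) = 0.1937


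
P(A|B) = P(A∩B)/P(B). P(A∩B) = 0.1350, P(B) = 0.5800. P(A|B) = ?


P(A|B) = 0.1350/0.5800 = 0.2328

P(A|B) = 0.2328


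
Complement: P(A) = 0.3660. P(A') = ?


P(not A) = 1 - 0.3660 = 0.6340

P(not A) = 0.6340


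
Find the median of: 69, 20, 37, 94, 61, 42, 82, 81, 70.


Sorted: 20, 37, 42, 61, 69, 70, 81, 82, 94
n = 9 (odd)
Middle value = 69

Median = 69


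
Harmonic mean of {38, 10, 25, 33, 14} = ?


Sum of reciprocals = 1/38 + 1/10 + 1/25 + 1/33 + 1/14 = 0.268047
HM = 5/0.268047 = 18.6534

HM = 18.6534


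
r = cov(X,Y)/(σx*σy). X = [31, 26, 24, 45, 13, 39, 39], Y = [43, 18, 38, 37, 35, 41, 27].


Mean X = 31.0000, Mean Y = 34.1429
SD X = 10.155927, SD Y = 8.113984
Cov = 10.857143
r = 10.857143/(10.155927*8.113984) = 0.1318

r = 0.1318


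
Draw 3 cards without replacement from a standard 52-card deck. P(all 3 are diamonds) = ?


P(all diamonds) = (13/52) × (12/51) × (11/50)
= 0.0129

P = 0.0129


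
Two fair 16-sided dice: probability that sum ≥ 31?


Total outcomes = 16×16 = 256
Favorable (sum ≥ 31): 3
P = 3/256 = 0.0117

P = 0.0117


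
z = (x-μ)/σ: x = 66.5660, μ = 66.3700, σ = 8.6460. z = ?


z = (66.5660 - 66.3700)/8.6460
= 0.1960/8.6460
= 0.0227

z = 0.0227


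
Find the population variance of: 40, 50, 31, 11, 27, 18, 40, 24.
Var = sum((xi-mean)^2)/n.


Mean = 30.1250
Squared deviations: 97.5156, 395.0156, 0.7656, 365.7656, 9.7656, 147.0156, 97.5156, 37.5156
Sum = 1150.8750
Variance = 1150.8750/8 = 143.8594

Variance = 143.8594


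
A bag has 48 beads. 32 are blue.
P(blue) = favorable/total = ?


P = 32/48 = 0.6667

P = 0.6667


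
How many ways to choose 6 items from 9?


C(9,6) = 9!/(6! × 3!)
= 362880/(720 × 6)
= 84

C(9,6) = 84


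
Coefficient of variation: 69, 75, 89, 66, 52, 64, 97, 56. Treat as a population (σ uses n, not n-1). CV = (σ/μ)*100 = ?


Mean = 71.0000
SD = 14.4914
CV = (14.4914/71.0000)*100 = 20.4104%

CV = 20.4104%


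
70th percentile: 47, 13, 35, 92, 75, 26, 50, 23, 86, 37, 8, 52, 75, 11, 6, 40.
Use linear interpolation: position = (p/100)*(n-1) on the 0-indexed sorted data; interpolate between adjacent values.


Sorted: 6, 8, 11, 13, 23, 26, 35, 37, 40, 47, 50, 52, 75, 75, 86, 92
n = 16
Index = 70/100 * 15 = 10.5000
Lower = data[10] = 50, Upper = data[11] = 52
P70 = 50 + 0.5000*(2) = 51.0000

P70 = 51.0000


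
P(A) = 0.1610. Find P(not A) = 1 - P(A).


P(not A) = 1 - 0.1610 = 0.8390

P(not A) = 0.8390


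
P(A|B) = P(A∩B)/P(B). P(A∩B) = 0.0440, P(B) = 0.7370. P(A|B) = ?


P(A|B) = 0.0440/0.7370 = 0.0597

P(A|B) = 0.0597


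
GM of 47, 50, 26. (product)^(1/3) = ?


Product = 47 × 50 × 26 = 61100
GM = 61100^(1/3) = 39.3865

GM = 39.3865


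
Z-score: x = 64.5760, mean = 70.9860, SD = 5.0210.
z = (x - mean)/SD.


z = (64.5760 - 70.9860)/5.0210
= -6.4100/5.0210
= -1.2766

z = -1.2766


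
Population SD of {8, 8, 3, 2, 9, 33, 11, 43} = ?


Mean = 14.6250
Variance = 196.2344
SD = sqrt(196.2344) = 14.0084

SD = 14.0084


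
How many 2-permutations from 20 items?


P(20,2) = 20!/18!
= 2432902008176640000/6402373705728000
= 380

P(20,2) = 380


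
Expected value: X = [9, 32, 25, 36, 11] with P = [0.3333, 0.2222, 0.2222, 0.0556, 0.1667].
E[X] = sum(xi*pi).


E[X] = 9*0.3333 + 32*0.2222 + 25*0.2222 + 36*0.0556 + 11*0.1667
= 2.9997 + 7.1104 + 5.5550 + 2.0016 + 1.8337
= 19.5004

E[X] = 19.5004


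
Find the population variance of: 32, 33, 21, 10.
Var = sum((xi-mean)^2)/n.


Mean = 24.0000
Squared deviations: 64.0000, 81.0000, 9.0000, 196.0000
Sum = 350.0000
Variance = 350.0000/4 = 87.5000

Variance = 87.5000


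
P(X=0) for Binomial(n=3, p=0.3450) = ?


C(3,0) = 1
p^0 = 1.000000
(1-p)^3 = 0.281011
P = 1 * 1.000000 * 0.281011 = 0.2810

P(X=0) = 0.2810


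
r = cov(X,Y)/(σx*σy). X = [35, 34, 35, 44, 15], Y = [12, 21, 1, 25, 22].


Mean X = 32.6000, Mean Y = 16.2000
SD X = 9.520504, SD Y = 8.749857
Cov = -8.320000
r = -8.320000/(9.520504*8.749857) = -0.0999

r = -0.0999


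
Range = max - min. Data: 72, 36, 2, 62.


Max = 72, Min = 2
Range = 72 - 2 = 70

Range = 70


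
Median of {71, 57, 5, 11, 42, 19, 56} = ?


Sorted: 5, 11, 19, 42, 56, 57, 71
n = 7 (odd)
Middle value = 42

Median = 42


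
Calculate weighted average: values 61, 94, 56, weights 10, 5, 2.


Numerator = 61*10 + 94*5 + 56*2 = 1192
Denominator = 10 + 5 + 2 = 17
WM = 1192/17 = 70.1176

WM = 70.1176


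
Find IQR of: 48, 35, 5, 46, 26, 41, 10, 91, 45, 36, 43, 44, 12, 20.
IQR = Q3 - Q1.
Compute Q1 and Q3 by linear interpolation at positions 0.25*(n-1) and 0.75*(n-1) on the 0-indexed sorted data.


Sorted: 5, 10, 12, 20, 26, 35, 36, 41, 43, 44, 45, 46, 48, 91
Q1 (25th %ile) = 21.5000
Q3 (75th %ile) = 44.7500
IQR = 44.7500 - 21.5000 = 23.2500

IQR = 23.2500


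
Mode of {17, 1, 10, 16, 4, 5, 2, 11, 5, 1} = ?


Frequencies: 1:2, 2:1, 4:1, 5:2, 10:1, 11:1, 16:1, 17:1
Max frequency = 2
Mode = 1, 5

Mode = 1, 5


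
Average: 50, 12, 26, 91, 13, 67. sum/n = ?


Sum = 50 + 12 + 26 + 91 + 13 + 67 = 259
n = 6
Mean = 259/6 = 43.1667

Mean = 43.1667


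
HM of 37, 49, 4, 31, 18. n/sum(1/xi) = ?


Sum of reciprocals = 1/37 + 1/49 + 1/4 + 1/31 + 1/18 = 0.385249
HM = 5/0.385249 = 12.9786

HM = 12.9786


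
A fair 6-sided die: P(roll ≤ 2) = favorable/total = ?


Favorable outcomes (roll ≤ 2): 2
Total outcomes = 6
P = 2/6 = 0.3333

P = 0.3333


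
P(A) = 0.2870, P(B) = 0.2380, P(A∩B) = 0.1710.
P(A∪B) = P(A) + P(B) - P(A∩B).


P(A∪B) = 0.2870 + 0.2380 - 0.1710
= 0.5250 - 0.1710
= 0.3540

P(A∪B) = 0.3540


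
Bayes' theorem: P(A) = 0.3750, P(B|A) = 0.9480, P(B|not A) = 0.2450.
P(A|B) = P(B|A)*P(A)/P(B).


P(B) = P(B|A)*P(A) + P(B|A')*P(A')
= 0.9480*0.3750 + 0.2450*0.6250
= 0.355500 + 0.153125 = 0.508625
P(A|B) = 0.355500/0.508625 = 0.6989

P(A|B) = 0.6989


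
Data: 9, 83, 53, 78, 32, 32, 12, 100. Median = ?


Sorted: 9, 12, 32, 32, 53, 78, 83, 100
n = 8 (even)
Middle values: 32 and 53
Median = (32+53)/2 = 42.5000

Median = 42.5000


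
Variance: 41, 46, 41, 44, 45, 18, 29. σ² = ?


Mean = 37.7143
Squared deviations: 10.7959, 68.6531, 10.7959, 39.5102, 53.0816, 388.6531, 75.9388
Sum = 647.4286
Variance = 647.4286/7 = 92.4898

Variance = 92.4898


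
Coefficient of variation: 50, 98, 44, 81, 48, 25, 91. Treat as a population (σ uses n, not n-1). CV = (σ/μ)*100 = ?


Mean = 62.4286
SD = 25.4382
CV = (25.4382/62.4286)*100 = 40.7477%

CV = 40.7477%


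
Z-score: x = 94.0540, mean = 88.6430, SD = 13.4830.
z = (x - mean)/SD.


z = (94.0540 - 88.6430)/13.4830
= 5.4110/13.4830
= 0.4013

z = 0.4013


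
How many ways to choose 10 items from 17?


C(17,10) = 17!/(10! × 7!)
= 355687428096000/(3628800 × 5040)
= 19448

C(17,10) = 19448


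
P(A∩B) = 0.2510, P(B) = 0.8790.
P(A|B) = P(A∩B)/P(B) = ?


P(A|B) = 0.2510/0.8790 = 0.2856

P(A|B) = 0.2856


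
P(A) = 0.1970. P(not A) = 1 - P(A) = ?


P(not A) = 1 - 0.1970 = 0.8030

P(not A) = 0.8030


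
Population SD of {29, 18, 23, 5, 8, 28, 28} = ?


Mean = 19.8571
Variance = 84.4082
SD = sqrt(84.4082) = 9.1874

SD = 9.1874


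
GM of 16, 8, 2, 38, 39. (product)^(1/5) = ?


Product = 16 × 8 × 2 × 38 × 39 = 379392
GM = 379392^(1/5) = 13.0562

GM = 13.0562


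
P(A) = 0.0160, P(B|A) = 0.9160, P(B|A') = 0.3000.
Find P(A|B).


P(B) = P(B|A)*P(A) + P(B|A')*P(A')
= 0.9160*0.0160 + 0.3000*0.9840
= 0.014656 + 0.295200 = 0.309856
P(A|B) = 0.014656/0.309856 = 0.0473

P(A|B) = 0.0473


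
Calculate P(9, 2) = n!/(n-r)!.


P(9,2) = 9!/7!
= 362880/5040
= 72

P(9,2) = 72


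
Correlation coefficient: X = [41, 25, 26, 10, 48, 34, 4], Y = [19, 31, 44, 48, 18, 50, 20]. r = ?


Mean X = 26.8571, Mean Y = 32.8571
SD X = 14.681656, SD Y = 13.249567
Cov = -50.734694
r = -50.734694/(14.681656*13.249567) = -0.2608

r = -0.2608


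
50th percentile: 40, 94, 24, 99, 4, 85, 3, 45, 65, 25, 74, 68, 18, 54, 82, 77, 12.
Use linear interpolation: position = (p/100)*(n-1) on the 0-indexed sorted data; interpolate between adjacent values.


Sorted: 3, 4, 12, 18, 24, 25, 40, 45, 54, 65, 68, 74, 77, 82, 85, 94, 99
n = 17
Index = 50/100 * 16 = 8.0000
Lower = data[8] = 54, Upper = data[9] = 65
P50 = 54 + 0*(11) = 54.0000

P50 = 54.0000


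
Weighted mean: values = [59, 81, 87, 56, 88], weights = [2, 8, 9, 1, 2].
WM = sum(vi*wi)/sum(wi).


Numerator = 59*2 + 81*8 + 87*9 + 56*1 + 88*2 = 1781
Denominator = 2 + 8 + 9 + 1 + 2 = 22
WM = 1781/22 = 80.9545

WM = 80.9545


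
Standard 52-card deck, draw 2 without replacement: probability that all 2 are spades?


P(all spades) = (13/52) × (12/51)
= 0.0588

P = 0.0588


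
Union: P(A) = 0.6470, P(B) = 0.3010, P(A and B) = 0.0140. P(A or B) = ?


P(A∪B) = 0.6470 + 0.3010 - 0.0140
= 0.9480 - 0.0140
= 0.9340

P(A∪B) = 0.9340


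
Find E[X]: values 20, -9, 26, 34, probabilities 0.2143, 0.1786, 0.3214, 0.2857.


E[X] = 20*0.2143 - 9*0.1786 + 26*0.3214 + 34*0.2857
= 4.2860 - 1.6074 + 8.3564 + 9.7138
= 20.7488

E[X] = 20.7488


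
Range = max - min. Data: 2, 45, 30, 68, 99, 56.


Max = 99, Min = 2
Range = 99 - 2 = 97

Range = 97


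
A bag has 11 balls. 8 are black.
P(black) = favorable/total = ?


P = 8/11 = 0.7273

P = 0.7273


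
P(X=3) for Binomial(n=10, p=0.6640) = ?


C(10,3) = 120
p^3 = 0.292755
(1-p)^7 = 0.000483
P = 120 * 0.292755 * 0.000483 = 0.0170

P(X=3) = 0.0170


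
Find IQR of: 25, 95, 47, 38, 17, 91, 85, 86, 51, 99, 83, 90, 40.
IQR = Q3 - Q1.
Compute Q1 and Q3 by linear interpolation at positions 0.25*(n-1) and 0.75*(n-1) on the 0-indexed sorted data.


Sorted: 17, 25, 38, 40, 47, 51, 83, 85, 86, 90, 91, 95, 99
Q1 (25th %ile) = 40.0000
Q3 (75th %ile) = 90.0000
IQR = 90.0000 - 40.0000 = 50.0000

IQR = 50.0000


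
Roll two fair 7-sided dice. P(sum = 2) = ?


Total outcomes = 7×7 = 49
Favorable (sum = 2): 1
P = 1/49 = 0.0204

P = 0.0204


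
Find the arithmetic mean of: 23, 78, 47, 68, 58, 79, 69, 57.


Sum = 23 + 78 + 47 + 68 + 58 + 79 + 69 + 57 = 479
n = 8
Mean = 479/8 = 59.8750

Mean = 59.8750


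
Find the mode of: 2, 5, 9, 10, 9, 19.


Frequencies: 2:1, 5:1, 9:2, 10:1, 19:1
Max frequency = 2
Mode = 9

Mode = 9


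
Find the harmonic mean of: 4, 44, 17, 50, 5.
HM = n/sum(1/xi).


Sum of reciprocals = 1/4 + 1/44 + 1/17 + 1/50 + 1/5 = 0.551551
HM = 5/0.551551 = 9.0653

HM = 9.0653


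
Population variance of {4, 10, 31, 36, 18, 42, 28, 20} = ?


Mean = 23.6250
Squared deviations: 385.1406, 185.6406, 54.3906, 153.1406, 31.6406, 337.6406, 19.1406, 13.1406
Sum = 1179.8750
Variance = 1179.8750/8 = 147.4844

Variance = 147.4844
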